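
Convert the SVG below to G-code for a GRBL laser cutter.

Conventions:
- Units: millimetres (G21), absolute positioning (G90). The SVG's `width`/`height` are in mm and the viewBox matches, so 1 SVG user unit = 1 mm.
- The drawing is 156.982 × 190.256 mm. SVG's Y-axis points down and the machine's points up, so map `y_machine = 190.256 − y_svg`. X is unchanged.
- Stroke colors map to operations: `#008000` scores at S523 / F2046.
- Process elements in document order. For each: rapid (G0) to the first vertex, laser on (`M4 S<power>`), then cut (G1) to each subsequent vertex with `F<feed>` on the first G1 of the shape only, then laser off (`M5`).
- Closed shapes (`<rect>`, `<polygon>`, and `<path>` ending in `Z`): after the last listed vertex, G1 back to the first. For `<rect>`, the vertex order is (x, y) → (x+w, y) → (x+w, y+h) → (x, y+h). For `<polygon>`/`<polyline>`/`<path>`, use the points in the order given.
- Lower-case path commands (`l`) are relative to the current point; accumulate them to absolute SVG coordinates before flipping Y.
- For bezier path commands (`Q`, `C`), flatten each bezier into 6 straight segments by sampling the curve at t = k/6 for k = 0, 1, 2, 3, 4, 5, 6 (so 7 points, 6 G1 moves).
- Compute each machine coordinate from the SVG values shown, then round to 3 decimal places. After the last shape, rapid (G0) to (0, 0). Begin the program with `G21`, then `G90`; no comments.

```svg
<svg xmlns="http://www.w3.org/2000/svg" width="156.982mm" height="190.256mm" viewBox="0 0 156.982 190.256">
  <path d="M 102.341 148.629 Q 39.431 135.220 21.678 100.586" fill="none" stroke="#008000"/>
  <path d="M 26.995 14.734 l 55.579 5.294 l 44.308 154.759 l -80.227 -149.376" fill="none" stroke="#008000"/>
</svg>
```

G21
G90
G0 X102.341 Y41.627
M4 S523
G1 X82.625 Y46.686 F2046
G1 X65.418 Y52.925
G1 X50.720 Y60.342
G1 X38.531 Y68.939
G1 X28.850 Y78.715
G1 X21.678 Y89.670
M5
G0 X26.995 Y175.522
M4 S523
G1 X82.574 Y170.228 F2046
G1 X126.882 Y15.469
G1 X46.655 Y164.845
M5
G0 X0.000 Y0.000

1 u = 1 mm; y_m = 190.256 − y.

[1] `<path>` quadratic bezier, #008000→score S523 F2046: (102.341,41.627) → (82.625,46.686) → (65.418,52.925) → (50.720,60.342) → (38.531,68.939) → (28.850,78.715) → (21.678,89.670)

[2] `<path>` open polyline, #008000→score S523 F2046: (26.995,175.522) → (82.574,170.228) → (126.882,15.469) → (46.655,164.845)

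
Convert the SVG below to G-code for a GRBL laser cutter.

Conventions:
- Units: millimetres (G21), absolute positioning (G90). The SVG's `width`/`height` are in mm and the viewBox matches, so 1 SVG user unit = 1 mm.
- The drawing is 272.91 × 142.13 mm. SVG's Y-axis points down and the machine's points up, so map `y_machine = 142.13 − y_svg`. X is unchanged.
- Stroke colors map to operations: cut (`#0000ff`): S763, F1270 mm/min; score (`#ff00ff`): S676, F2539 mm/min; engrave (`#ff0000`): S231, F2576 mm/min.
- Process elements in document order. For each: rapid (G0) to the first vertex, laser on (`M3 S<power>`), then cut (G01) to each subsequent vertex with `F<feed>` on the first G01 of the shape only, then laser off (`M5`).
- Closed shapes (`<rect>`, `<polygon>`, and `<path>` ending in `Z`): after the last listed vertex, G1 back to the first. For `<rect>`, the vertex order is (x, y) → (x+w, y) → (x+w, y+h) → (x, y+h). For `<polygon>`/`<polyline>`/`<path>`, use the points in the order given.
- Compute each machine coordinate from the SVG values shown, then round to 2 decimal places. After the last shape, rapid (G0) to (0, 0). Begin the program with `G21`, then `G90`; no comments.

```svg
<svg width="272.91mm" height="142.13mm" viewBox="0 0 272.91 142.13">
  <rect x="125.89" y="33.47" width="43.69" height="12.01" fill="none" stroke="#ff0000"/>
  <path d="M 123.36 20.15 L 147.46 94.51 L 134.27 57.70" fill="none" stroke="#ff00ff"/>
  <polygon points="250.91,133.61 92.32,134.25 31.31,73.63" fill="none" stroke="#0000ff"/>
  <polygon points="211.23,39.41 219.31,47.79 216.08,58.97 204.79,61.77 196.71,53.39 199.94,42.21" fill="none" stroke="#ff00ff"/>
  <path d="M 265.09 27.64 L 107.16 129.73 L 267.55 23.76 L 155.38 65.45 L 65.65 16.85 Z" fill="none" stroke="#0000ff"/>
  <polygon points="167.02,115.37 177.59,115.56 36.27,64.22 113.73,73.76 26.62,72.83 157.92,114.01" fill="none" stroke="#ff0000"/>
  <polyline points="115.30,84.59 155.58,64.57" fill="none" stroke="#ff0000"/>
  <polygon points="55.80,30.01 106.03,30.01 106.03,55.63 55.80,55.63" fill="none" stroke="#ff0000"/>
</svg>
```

viewBox `0 0 272.91 142.13` with mm width/height → 1 unit = 1 mm. Flip: y_m = 142.13 − y_svg.

**Shape 1** — `<rect>` rectangle, stroke `#ff0000` → engrave (S231, F2576). Machine vertices: (125.89,108.66) → (169.58,108.66) → (169.58,96.65) → (125.89,96.65) → (125.89,108.66). Closed: final G1 returns to the first vertex.

**Shape 2** — `<path>` open polyline, stroke `#ff00ff` → score (S676, F2539). Machine vertices: (123.36,121.98) → (147.46,47.62) → (134.27,84.43). Open path.

**Shape 3** — `<polygon>` closed polygon, stroke `#0000ff` → cut (S763, F1270). Machine vertices: (250.91,8.52) → (92.32,7.88) → (31.31,68.50) → (250.91,8.52). Closed: final G1 returns to the first vertex.

**Shape 4** — `<polygon>` regular polygon, stroke `#ff00ff` → score (S676, F2539). Machine vertices: (211.23,102.72) → (219.31,94.34) → (216.08,83.16) → (204.79,80.36) → (196.71,88.74) → (199.94,99.92) → (211.23,102.72). Closed: final G1 returns to the first vertex.

**Shape 5** — `<path>` closed polygon, stroke `#0000ff` → cut (S763, F1270). Machine vertices: (265.09,114.49) → (107.16,12.40) → (267.55,118.37) → (155.38,76.68) → (65.65,125.28) → (265.09,114.49). Closed: final G1 returns to the first vertex.

**Shape 6** — `<polygon>` closed polygon, stroke `#ff0000` → engrave (S231, F2576). Machine vertices: (167.02,26.76) → (177.59,26.57) → (36.27,77.91) → (113.73,68.37) → (26.62,69.30) → (157.92,28.12) → (167.02,26.76). Closed: final G1 returns to the first vertex.

**Shape 7** — `<polyline>` line segment, stroke `#ff0000` → engrave (S231, F2576). Machine vertices: (115.30,57.54) → (155.58,77.56). Open path.

**Shape 8** — `<polygon>` rectangle, stroke `#ff0000` → engrave (S231, F2576). Machine vertices: (55.80,112.12) → (106.03,112.12) → (106.03,86.50) → (55.80,86.50) → (55.80,112.12). Closed: final G1 returns to the first vertex.

G21
G90
G0 X125.89 Y108.66
M3 S231
G01 X169.58 Y108.66 F2576
G01 X169.58 Y96.65
G01 X125.89 Y96.65
G01 X125.89 Y108.66
M5
G0 X123.36 Y121.98
M3 S676
G01 X147.46 Y47.62 F2539
G01 X134.27 Y84.43
M5
G0 X250.91 Y8.52
M3 S763
G01 X92.32 Y7.88 F1270
G01 X31.31 Y68.50
G01 X250.91 Y8.52
M5
G0 X211.23 Y102.72
M3 S676
G01 X219.31 Y94.34 F2539
G01 X216.08 Y83.16
G01 X204.79 Y80.36
G01 X196.71 Y88.74
G01 X199.94 Y99.92
G01 X211.23 Y102.72
M5
G0 X265.09 Y114.49
M3 S763
G01 X107.16 Y12.40 F1270
G01 X267.55 Y118.37
G01 X155.38 Y76.68
G01 X65.65 Y125.28
G01 X265.09 Y114.49
M5
G0 X167.02 Y26.76
M3 S231
G01 X177.59 Y26.57 F2576
G01 X36.27 Y77.91
G01 X113.73 Y68.37
G01 X26.62 Y69.30
G01 X157.92 Y28.12
G01 X167.02 Y26.76
M5
G0 X115.30 Y57.54
M3 S231
G01 X155.58 Y77.56 F2576
M5
G0 X55.80 Y112.12
M3 S231
G01 X106.03 Y112.12 F2576
G01 X106.03 Y86.50
G01 X55.80 Y86.50
G01 X55.80 Y112.12
M5
G0 X0.00 Y0.00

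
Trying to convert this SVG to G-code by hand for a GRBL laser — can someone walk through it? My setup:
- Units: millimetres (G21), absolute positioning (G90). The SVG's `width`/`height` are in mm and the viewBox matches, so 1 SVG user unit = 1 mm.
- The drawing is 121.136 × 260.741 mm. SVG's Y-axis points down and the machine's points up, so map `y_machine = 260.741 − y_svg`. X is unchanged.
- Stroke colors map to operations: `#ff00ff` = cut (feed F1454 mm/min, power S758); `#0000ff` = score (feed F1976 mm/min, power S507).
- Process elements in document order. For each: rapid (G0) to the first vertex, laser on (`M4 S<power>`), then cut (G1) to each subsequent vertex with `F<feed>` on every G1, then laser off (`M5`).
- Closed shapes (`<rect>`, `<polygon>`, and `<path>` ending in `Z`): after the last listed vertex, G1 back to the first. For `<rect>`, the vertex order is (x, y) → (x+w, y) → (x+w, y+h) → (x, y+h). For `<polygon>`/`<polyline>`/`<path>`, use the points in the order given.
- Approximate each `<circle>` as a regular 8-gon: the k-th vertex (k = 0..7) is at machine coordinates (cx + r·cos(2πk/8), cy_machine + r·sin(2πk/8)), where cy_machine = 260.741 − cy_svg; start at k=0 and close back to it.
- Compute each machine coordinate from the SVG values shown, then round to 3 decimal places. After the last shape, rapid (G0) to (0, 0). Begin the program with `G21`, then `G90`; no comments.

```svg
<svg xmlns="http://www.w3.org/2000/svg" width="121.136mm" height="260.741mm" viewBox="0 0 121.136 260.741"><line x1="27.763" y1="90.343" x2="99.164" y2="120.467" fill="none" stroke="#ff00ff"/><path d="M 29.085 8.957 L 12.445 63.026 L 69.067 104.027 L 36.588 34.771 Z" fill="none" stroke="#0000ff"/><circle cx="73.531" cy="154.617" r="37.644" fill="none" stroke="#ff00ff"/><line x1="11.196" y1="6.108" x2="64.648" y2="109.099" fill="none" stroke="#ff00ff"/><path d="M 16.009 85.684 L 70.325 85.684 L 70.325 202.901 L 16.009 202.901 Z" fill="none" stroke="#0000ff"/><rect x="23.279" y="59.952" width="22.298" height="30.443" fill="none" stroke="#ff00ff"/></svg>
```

G21
G90
G0 X27.763 Y170.398
M4 S758
G1 X99.164 Y140.274 F1454
M5
G0 X29.085 Y251.784
M4 S507
G1 X12.445 Y197.715 F1976
G1 X69.067 Y156.714 F1976
G1 X36.588 Y225.970 F1976
G1 X29.085 Y251.784 F1976
M5
G0 X111.175 Y106.124
M4 S758
G1 X100.149 Y132.742 F1454
G1 X73.531 Y143.768 F1454
G1 X46.913 Y132.742 F1454
G1 X35.887 Y106.124 F1454
G1 X46.913 Y79.506 F1454
G1 X73.531 Y68.480 F1454
G1 X100.149 Y79.506 F1454
G1 X111.175 Y106.124 F1454
M5
G0 X11.196 Y254.633
M4 S758
G1 X64.648 Y151.642 F1454
M5
G0 X16.009 Y175.057
M4 S507
G1 X70.325 Y175.057 F1976
G1 X70.325 Y57.840 F1976
G1 X16.009 Y57.840 F1976
G1 X16.009 Y175.057 F1976
M5
G0 X23.279 Y200.789
M4 S758
G1 X45.577 Y200.789 F1454
G1 X45.577 Y170.346 F1454
G1 X23.279 Y170.346 F1454
G1 X23.279 Y200.789 F1454
M5
G0 X0.000 Y0.000

viewBox `0 0 121.136 260.741` with mm width/height → 1 unit = 1 mm. Flip: y_m = 260.741 − y_svg.

**Shape 1** — `<line>` line segment, stroke `#ff00ff` → cut (S758, F1454). Machine vertices: (27.763,170.398) → (99.164,140.274). Open path.

**Shape 2** — `<path>` closed polygon, stroke `#0000ff` → score (S507, F1976). Machine vertices: (29.085,251.784) → (12.445,197.715) → (69.067,156.714) → (36.588,225.970) → (29.085,251.784). Closed: final G1 returns to the first vertex.

**Shape 3** — `<circle>` circle, stroke `#ff00ff` → cut (S758, F1454). Machine vertices: (111.175,106.124) → (100.149,132.742) → (73.531,143.768) → (46.913,132.742) → (35.887,106.124) → (46.913,79.506) → (73.531,68.480) → (100.149,79.506) → (111.175,106.124). Closed: final G1 returns to the first vertex.

**Shape 4** — `<line>` line segment, stroke `#ff00ff` → cut (S758, F1454). Machine vertices: (11.196,254.633) → (64.648,151.642). Open path.

**Shape 5** — `<path>` rectangle, stroke `#0000ff` → score (S507, F1976). Machine vertices: (16.009,175.057) → (70.325,175.057) → (70.325,57.840) → (16.009,57.840) → (16.009,175.057). Closed: final G1 returns to the first vertex.

**Shape 6** — `<rect>` rectangle, stroke `#ff00ff` → cut (S758, F1454). Machine vertices: (23.279,200.789) → (45.577,200.789) → (45.577,170.346) → (23.279,170.346) → (23.279,200.789). Closed: final G1 returns to the first vertex.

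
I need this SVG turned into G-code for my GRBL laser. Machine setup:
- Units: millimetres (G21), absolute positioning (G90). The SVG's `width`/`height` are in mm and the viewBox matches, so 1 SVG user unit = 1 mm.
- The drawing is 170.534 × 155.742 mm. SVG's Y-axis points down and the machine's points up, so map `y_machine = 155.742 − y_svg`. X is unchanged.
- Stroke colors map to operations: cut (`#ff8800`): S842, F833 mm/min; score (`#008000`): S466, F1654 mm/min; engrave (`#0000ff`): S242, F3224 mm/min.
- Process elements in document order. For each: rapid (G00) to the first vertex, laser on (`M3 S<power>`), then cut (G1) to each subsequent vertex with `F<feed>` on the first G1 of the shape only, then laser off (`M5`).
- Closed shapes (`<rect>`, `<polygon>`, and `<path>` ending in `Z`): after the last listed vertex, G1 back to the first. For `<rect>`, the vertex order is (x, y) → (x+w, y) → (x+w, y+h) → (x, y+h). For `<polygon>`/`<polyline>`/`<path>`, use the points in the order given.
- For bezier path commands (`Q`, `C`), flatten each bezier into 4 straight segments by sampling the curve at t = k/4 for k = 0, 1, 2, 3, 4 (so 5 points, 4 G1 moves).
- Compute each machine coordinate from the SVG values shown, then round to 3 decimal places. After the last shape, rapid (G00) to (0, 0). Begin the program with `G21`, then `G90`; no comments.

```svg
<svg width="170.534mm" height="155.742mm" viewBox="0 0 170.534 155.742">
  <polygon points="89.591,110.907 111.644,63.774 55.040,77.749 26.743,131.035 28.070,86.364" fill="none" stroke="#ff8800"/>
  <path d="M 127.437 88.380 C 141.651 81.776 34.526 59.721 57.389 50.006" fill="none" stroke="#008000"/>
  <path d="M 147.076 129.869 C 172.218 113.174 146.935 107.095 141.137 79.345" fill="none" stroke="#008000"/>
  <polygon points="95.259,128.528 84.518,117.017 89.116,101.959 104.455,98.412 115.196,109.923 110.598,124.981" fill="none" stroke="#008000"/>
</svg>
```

viewBox `0 0 170.534 155.742` with mm width/height → 1 unit = 1 mm. Flip: y_m = 155.742 − y_svg.

**Shape 1** — `<polygon>` closed polygon, stroke `#ff8800` → cut (S842, F833). Machine vertices: (89.591,44.835) → (111.644,91.968) → (55.040,77.993) → (26.743,24.707) → (28.070,69.378) → (89.591,44.835). Closed: final G1 returns to the first vertex.

**Shape 2** — `<path>` cubic bezier, stroke `#008000` → score (S466, F1654). Control points (SVG): P0=(127.437,88.380), P1=(141.651,81.776), P2=(34.526,59.721), P3=(57.389,50.006); sampled at t=k/4. Machine vertices: (127.437,67.362) → (119.273,74.778) → (89.170,85.382) → (60.688,96.570) → (57.389,105.736). Open path.

**Shape 3** — `<path>` cubic bezier, stroke `#008000` → score (S466, F1654). Control points (SVG): P0=(147.076,129.869), P1=(172.218,113.174), P2=(146.935,107.095), P3=(141.137,79.345); sampled at t=k/4. Machine vertices: (147.076,25.873) → (157.570,36.908) → (155.709,46.989) → (148.047,59.143) → (141.137,76.397). Open path.

**Shape 4** — `<polygon>` regular polygon, stroke `#008000` → score (S466, F1654). Machine vertices: (95.259,27.214) → (84.518,38.725) → (89.116,53.783) → (104.455,57.330) → (115.196,45.819) → (110.598,30.761) → (95.259,27.214). Closed: final G1 returns to the first vertex.

G21
G90
G00 X89.591 Y44.835
M3 S842
G1 X111.644 Y91.968 F833
G1 X55.040 Y77.993
G1 X26.743 Y24.707
G1 X28.070 Y69.378
G1 X89.591 Y44.835
M5
G00 X127.437 Y67.362
M3 S466
G1 X119.273 Y74.778 F1654
G1 X89.170 Y85.382
G1 X60.688 Y96.570
G1 X57.389 Y105.736
M5
G00 X147.076 Y25.873
M3 S466
G1 X157.570 Y36.908 F1654
G1 X155.709 Y46.989
G1 X148.047 Y59.143
G1 X141.137 Y76.397
M5
G00 X95.259 Y27.214
M3 S466
G1 X84.518 Y38.725 F1654
G1 X89.116 Y53.783
G1 X104.455 Y57.330
G1 X115.196 Y45.819
G1 X110.598 Y30.761
G1 X95.259 Y27.214
M5
G00 X0.000 Y0.000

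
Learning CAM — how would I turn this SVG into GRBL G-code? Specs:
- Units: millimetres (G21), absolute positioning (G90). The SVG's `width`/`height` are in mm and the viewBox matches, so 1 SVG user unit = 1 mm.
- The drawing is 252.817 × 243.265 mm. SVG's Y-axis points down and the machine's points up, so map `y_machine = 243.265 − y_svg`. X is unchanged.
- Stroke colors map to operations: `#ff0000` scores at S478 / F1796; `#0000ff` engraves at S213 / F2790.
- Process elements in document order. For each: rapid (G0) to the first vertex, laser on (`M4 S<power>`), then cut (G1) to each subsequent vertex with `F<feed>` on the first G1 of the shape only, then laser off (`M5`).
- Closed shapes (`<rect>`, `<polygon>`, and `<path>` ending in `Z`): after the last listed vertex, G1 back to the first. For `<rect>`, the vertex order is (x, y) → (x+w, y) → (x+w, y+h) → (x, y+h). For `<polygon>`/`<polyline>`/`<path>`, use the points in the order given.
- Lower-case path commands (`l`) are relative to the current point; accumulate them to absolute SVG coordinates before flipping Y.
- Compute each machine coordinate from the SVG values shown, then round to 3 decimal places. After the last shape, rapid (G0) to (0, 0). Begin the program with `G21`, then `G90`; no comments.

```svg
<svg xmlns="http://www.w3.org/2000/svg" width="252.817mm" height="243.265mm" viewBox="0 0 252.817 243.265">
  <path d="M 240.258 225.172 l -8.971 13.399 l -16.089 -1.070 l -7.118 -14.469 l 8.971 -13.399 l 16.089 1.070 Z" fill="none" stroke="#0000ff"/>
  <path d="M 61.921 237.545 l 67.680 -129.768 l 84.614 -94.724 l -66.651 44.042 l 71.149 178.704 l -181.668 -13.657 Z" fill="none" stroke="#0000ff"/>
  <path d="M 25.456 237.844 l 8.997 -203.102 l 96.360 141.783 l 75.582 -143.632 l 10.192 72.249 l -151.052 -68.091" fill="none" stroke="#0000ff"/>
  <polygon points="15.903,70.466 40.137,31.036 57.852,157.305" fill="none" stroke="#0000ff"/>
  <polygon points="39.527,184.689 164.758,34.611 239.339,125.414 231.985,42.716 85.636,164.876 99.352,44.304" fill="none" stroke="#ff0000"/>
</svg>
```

G21
G90
G0 X240.258 Y18.093
M4 S213
G1 X231.287 Y4.694 F2790
G1 X215.198 Y5.764
G1 X208.080 Y20.233
G1 X217.051 Y33.632
G1 X233.140 Y32.562
G1 X240.258 Y18.093
M5
G0 X61.921 Y5.720
M4 S213
G1 X129.601 Y135.488 F2790
G1 X214.215 Y230.212
G1 X147.564 Y186.170
G1 X218.713 Y7.466
G1 X37.045 Y21.123
G1 X61.921 Y5.720
M5
G0 X25.456 Y5.421
M4 S213
G1 X34.453 Y208.523 F2790
G1 X130.813 Y66.740
G1 X206.395 Y210.372
G1 X216.587 Y138.123
G1 X65.535 Y206.214
M5
G0 X15.903 Y172.799
M4 S213
G1 X40.137 Y212.229 F2790
G1 X57.852 Y85.960
G1 X15.903 Y172.799
M5
G0 X39.527 Y58.576
M4 S478
G1 X164.758 Y208.654 F1796
G1 X239.339 Y117.851
G1 X231.985 Y200.549
G1 X85.636 Y78.389
G1 X99.352 Y198.961
G1 X39.527 Y58.576
M5
G0 X0.000 Y0.000

viewBox `0 0 252.817 243.265` with mm width/height → 1 unit = 1 mm. Flip: y_m = 243.265 − y_svg.

**Shape 1** — `<path>` regular polygon, stroke `#0000ff` → engrave (S213, F2790). Machine vertices: (240.258,18.093) → (231.287,4.694) → (215.198,5.764) → (208.080,20.233) → (217.051,33.632) → (233.140,32.562) → (240.258,18.093). Closed: final G1 returns to the first vertex.

**Shape 2** — `<path>` closed polygon, stroke `#0000ff` → engrave (S213, F2790). Machine vertices: (61.921,5.720) → (129.601,135.488) → (214.215,230.212) → (147.564,186.170) → (218.713,7.466) → (37.045,21.123) → (61.921,5.720). Closed: final G1 returns to the first vertex.

**Shape 3** — `<path>` open polyline, stroke `#0000ff` → engrave (S213, F2790). Machine vertices: (25.456,5.421) → (34.453,208.523) → (130.813,66.740) → (206.395,210.372) → (216.587,138.123) → (65.535,206.214). Open path.

**Shape 4** — `<polygon>` closed polygon, stroke `#0000ff` → engrave (S213, F2790). Machine vertices: (15.903,172.799) → (40.137,212.229) → (57.852,85.960) → (15.903,172.799). Closed: final G1 returns to the first vertex.

**Shape 5** — `<polygon>` closed polygon, stroke `#ff0000` → score (S478, F1796). Machine vertices: (39.527,58.576) → (164.758,208.654) → (239.339,117.851) → (231.985,200.549) → (85.636,78.389) → (99.352,198.961) → (39.527,58.576). Closed: final G1 returns to the first vertex.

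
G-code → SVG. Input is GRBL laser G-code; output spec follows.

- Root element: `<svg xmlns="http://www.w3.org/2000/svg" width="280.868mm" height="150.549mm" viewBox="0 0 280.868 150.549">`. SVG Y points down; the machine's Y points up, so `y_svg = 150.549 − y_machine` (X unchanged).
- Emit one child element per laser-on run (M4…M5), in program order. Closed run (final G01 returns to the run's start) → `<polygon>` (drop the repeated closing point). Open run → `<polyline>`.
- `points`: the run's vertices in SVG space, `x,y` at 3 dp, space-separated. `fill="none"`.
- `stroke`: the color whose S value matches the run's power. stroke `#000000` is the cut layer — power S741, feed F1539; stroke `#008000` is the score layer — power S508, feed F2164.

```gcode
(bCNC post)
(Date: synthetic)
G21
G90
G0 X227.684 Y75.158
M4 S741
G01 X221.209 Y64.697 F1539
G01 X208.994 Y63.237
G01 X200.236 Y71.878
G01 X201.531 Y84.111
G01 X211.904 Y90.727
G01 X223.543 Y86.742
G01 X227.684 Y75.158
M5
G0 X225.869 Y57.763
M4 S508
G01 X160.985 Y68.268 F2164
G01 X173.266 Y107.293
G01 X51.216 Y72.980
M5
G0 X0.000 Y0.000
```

<svg xmlns="http://www.w3.org/2000/svg" width="280.868mm" height="150.549mm" viewBox="0 0 280.868 150.549">
  <polygon points="227.684,75.391 221.209,85.852 208.994,87.312 200.236,78.671 201.531,66.438 211.904,59.822 223.543,63.807" fill="none" stroke="#000000"/>
  <polyline points="225.869,92.786 160.985,82.281 173.266,43.256 51.216,77.569" fill="none" stroke="#008000"/>
</svg>

Each laser-on run becomes one SVG element. Flip Y back into SVG space with y_svg = 150.549 − y_machine.

Run 1: the run's S741 means `#000000` (cut). The run returns to its start, so emit a `<polygon>` with points (Y-flipped): 227.684,75.391 221.209,85.852 208.994,87.312 200.236,78.671 201.531,66.438 211.904,59.822 223.543,63.807.

Run 2: the run's S508 means `#008000` (score). The run is open, so emit a `<polyline>` with points (Y-flipped): 225.869,92.786 160.985,82.281 173.266,43.256 51.216,77.569.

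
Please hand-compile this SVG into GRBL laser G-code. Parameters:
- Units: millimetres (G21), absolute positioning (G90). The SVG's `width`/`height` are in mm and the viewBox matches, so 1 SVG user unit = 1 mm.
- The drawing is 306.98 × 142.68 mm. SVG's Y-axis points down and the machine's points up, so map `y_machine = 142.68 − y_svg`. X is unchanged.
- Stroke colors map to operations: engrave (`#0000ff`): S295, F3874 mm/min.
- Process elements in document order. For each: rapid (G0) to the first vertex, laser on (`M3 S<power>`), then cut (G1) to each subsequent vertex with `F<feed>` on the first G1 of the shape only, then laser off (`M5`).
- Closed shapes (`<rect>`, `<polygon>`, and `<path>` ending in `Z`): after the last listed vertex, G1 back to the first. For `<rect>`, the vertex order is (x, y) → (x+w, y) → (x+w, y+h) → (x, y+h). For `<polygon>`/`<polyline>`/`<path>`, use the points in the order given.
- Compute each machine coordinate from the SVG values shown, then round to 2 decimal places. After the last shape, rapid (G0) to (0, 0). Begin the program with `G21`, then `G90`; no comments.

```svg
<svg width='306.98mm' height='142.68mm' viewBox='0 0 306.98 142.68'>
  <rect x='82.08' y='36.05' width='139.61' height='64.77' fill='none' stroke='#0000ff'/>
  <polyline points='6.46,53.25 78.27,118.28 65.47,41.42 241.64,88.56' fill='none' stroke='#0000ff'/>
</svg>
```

G21
G90
G0 X82.08 Y106.63
M3 S295
G1 X221.69 Y106.63 F3874
G1 X221.69 Y41.86
G1 X82.08 Y41.86
G1 X82.08 Y106.63
M5
G0 X6.46 Y89.43
M3 S295
G1 X78.27 Y24.40 F3874
G1 X65.47 Y101.26
G1 X241.64 Y54.12
M5
G0 X0.00 Y0.00

1 u = 1 mm; y_m = 142.68 − y.

[1] `<rect>` rectangle, #0000ff→engrave S295 F3874: (82.08,106.63) → (221.69,106.63) → (221.69,41.86) → (82.08,41.86) → (82.08,106.63) (closed)

[2] `<polyline>` open polyline, #0000ff→engrave S295 F3874: (6.46,89.43) → (78.27,24.40) → (65.47,101.26) → (241.64,54.12)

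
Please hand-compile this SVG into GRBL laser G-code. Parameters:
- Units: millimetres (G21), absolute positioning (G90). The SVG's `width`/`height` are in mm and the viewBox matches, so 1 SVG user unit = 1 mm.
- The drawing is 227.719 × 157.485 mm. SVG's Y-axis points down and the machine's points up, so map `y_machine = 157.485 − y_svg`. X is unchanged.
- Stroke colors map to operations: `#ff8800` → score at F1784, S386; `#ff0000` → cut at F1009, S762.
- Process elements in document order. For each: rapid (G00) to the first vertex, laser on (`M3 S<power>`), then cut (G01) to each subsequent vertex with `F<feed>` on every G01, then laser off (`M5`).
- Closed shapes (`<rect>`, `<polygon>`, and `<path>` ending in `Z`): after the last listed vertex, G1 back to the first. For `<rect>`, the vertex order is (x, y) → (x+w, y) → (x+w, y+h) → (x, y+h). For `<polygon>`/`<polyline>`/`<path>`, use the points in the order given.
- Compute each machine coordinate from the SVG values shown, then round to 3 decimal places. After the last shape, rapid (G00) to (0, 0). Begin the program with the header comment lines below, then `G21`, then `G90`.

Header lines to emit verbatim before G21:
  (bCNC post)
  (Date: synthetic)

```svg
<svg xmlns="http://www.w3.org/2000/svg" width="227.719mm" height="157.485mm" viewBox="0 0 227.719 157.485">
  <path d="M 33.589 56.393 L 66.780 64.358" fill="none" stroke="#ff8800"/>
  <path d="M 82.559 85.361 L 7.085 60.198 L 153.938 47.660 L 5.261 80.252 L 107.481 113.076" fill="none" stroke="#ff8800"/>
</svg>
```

Since the viewBox matches the mm dimensions, user units are millimetres directly. The only transform is the Y-flip y_m = 157.485 − y_svg.

Shape 1 is a line segment drawn with `<path>`. Its stroke #ff8800 means score at S386, F1784. After flipping Y the toolpath is (33.589,101.092) → (66.780,93.127).

Shape 2 is a open polyline drawn with `<path>`. Its stroke #ff8800 means score at S386, F1784. After flipping Y the toolpath is (82.559,72.124) → (7.085,97.287) → (153.938,109.825) → (5.261,77.233) → (107.481,44.409).

(bCNC post)
(Date: synthetic)
G21
G90
G00 X33.589 Y101.092
M3 S386
G01 X66.780 Y93.127 F1784
M5
G00 X82.559 Y72.124
M3 S386
G01 X7.085 Y97.287 F1784
G01 X153.938 Y109.825 F1784
G01 X5.261 Y77.233 F1784
G01 X107.481 Y44.409 F1784
M5
G00 X0.000 Y0.000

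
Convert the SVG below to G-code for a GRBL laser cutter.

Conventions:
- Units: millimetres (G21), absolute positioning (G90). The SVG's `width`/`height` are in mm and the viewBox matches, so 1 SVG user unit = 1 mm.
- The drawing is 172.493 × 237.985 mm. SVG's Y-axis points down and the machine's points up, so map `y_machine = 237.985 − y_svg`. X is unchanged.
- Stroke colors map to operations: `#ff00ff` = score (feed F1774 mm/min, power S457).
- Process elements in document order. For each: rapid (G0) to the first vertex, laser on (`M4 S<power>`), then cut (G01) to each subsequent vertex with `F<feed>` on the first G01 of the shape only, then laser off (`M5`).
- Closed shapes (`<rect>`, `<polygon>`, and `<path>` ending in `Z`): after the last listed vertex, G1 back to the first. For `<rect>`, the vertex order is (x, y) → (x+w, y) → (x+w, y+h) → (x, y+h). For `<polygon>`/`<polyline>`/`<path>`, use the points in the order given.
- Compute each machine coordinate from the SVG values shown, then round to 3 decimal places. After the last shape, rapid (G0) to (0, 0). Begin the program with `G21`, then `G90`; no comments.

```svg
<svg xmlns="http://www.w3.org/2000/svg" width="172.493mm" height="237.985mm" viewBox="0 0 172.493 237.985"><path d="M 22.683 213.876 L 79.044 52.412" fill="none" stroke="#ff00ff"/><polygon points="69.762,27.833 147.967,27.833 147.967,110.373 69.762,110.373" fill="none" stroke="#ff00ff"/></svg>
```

Since the viewBox matches the mm dimensions, user units are millimetres directly. The only transform is the Y-flip y_m = 237.985 − y_svg.

Shape 1 is a line segment drawn with `<path>`. Its stroke #ff00ff means score at S457, F1774. After flipping Y the toolpath is (22.683,24.109) → (79.044,185.573).

Shape 2 is a rectangle drawn with `<polygon>`. Its stroke #ff00ff means score at S457, F1774. After flipping Y the toolpath is (69.762,210.152) → (147.967,210.152) → (147.967,127.612) → (69.762,127.612) → (69.762,210.152), returning to the start.

G21
G90
G0 X22.683 Y24.109
M4 S457
G01 X79.044 Y185.573 F1774
M5
G0 X69.762 Y210.152
M4 S457
G01 X147.967 Y210.152 F1774
G01 X147.967 Y127.612
G01 X69.762 Y127.612
G01 X69.762 Y210.152
M5
G0 X0.000 Y0.000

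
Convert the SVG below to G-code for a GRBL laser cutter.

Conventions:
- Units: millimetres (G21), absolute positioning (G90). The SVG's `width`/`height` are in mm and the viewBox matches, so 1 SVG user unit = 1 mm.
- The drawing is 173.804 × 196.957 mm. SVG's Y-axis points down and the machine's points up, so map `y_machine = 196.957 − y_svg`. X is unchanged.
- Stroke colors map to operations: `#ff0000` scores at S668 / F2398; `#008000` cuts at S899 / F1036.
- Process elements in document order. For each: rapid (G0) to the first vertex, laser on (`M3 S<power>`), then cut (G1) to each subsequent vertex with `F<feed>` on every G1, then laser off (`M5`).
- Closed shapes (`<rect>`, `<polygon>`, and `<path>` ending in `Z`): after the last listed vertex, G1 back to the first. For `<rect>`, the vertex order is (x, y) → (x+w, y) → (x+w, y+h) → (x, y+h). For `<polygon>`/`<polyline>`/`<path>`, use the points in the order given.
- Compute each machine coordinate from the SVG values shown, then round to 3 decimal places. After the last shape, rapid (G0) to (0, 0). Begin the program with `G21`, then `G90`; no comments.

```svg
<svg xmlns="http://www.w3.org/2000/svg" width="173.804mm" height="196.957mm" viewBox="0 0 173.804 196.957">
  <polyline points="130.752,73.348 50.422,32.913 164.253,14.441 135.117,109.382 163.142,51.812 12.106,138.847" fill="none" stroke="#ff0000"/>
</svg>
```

1 u = 1 mm; y_m = 196.957 − y.

[1] `<polyline>` open polyline, #ff0000→score S668 F2398: (130.752,123.609) → (50.422,164.044) → (164.253,182.516) → (135.117,87.575) → (163.142,145.145) → (12.106,58.110)

G21
G90
G0 X130.752 Y123.609
M3 S668
G1 X50.422 Y164.044 F2398
G1 X164.253 Y182.516 F2398
G1 X135.117 Y87.575 F2398
G1 X163.142 Y145.145 F2398
G1 X12.106 Y58.110 F2398
M5
G0 X0.000 Y0.000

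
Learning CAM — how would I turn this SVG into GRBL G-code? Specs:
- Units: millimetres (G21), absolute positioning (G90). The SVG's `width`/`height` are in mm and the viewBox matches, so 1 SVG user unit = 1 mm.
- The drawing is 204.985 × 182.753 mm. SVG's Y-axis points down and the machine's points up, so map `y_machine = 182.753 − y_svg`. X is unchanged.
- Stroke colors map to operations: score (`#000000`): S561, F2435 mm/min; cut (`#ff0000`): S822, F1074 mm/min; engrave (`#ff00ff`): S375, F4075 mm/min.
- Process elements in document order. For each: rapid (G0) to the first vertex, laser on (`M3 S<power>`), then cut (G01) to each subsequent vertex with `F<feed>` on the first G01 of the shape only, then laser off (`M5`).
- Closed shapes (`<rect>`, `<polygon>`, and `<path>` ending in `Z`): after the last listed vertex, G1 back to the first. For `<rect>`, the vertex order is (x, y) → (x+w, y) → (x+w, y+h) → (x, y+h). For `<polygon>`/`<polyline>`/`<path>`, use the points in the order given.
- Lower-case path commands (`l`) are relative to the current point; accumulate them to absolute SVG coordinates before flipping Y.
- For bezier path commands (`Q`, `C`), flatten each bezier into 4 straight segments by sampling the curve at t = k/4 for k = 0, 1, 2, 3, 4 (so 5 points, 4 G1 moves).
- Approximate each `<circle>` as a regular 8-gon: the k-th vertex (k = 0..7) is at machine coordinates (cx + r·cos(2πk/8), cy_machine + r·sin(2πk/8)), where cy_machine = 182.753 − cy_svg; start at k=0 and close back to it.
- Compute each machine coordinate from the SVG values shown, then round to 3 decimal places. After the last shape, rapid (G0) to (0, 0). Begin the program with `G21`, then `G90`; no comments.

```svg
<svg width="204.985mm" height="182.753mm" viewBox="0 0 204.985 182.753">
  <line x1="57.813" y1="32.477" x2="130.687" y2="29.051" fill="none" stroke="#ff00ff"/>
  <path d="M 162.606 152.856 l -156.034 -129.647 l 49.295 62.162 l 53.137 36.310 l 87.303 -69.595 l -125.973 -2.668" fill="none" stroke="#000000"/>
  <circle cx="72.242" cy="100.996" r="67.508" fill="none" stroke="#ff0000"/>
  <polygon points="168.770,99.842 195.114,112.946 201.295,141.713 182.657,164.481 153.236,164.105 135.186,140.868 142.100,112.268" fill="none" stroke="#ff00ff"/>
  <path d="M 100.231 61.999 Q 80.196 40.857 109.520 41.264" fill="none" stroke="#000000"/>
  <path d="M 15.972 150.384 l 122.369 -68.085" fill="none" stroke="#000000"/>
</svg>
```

G21
G90
G0 X57.813 Y150.276
M3 S375
G01 X130.687 Y153.702 F4075
M5
G0 X162.606 Y29.897
M3 S561
G01 X6.572 Y159.544 F2435
G01 X55.867 Y97.382
G01 X109.004 Y61.072
G01 X196.307 Y130.667
G01 X70.334 Y133.335
M5
G0 X139.750 Y81.757
M3 S822
G01 X119.977 Y129.492 F1074
G01 X72.242 Y149.265
G01 X24.507 Y129.492
G01 X4.734 Y81.757
G01 X24.507 Y34.022
G01 X72.242 Y14.249
G01 X119.977 Y34.022
G01 X139.750 Y81.757
M5
G0 X168.770 Y82.911
M3 S375
G01 X195.114 Y69.807 F4075
G01 X201.295 Y41.040
G01 X182.657 Y18.272
G01 X153.236 Y18.648
G01 X135.186 Y41.885
G01 X142.100 Y70.485
G01 X168.770 Y82.911
M5
G0 X100.231 Y120.754
M3 S561
G01 X93.298 Y129.978 F2435
G01 X92.536 Y136.509
G01 X97.943 Y140.346
G01 X109.520 Y141.489
M5
G0 X15.972 Y32.369
M3 S561
G01 X138.341 Y100.454 F2435
M5
G0 X0.000 Y0.000

Since the viewBox matches the mm dimensions, user units are millimetres directly. The only transform is the Y-flip y_m = 182.753 − y_svg.

Shape 1 is a line segment drawn with `<line>`. Its stroke #ff00ff means engrave at S375, F4075. After flipping Y the toolpath is (57.813,150.276) → (130.687,153.702).

Shape 2 is a open polyline drawn with `<path>`. Its stroke #000000 means score at S561, F2435. After flipping Y the toolpath is (162.606,29.897) → (6.572,159.544) → (55.867,97.382) → (109.004,61.072) → (196.307,130.667) → (70.334,133.335).

Shape 3 is a circle drawn with `<circle>`. Its stroke #ff0000 means cut at S822, F1074. After flipping Y the toolpath is (139.750,81.757) → (119.977,129.492) → (72.242,149.265) → (24.507,129.492) → (4.734,81.757) → (24.507,34.022) → (72.242,14.249) → (119.977,34.022) → (139.750,81.757), returning to the start.

Shape 4 is a regular polygon drawn with `<polygon>`. Its stroke #ff00ff means engrave at S375, F4075. After flipping Y the toolpath is (168.770,82.911) → (195.114,69.807) → (201.295,41.040) → (182.657,18.272) → (153.236,18.648) → (135.186,41.885) → (142.100,70.485) → (168.770,82.911), returning to the start.

Shape 5 is a quadratic bezier drawn with `<path>`. Its stroke #000000 means score at S561, F2435. After flipping Y the toolpath is (100.231,120.754) → (93.298,129.978) → (92.536,136.509) → (97.943,140.346) → (109.520,141.489).

Shape 6 is a line segment drawn with `<path>`. Its stroke #000000 means score at S561, F2435. After flipping Y the toolpath is (15.972,32.369) → (138.341,100.454).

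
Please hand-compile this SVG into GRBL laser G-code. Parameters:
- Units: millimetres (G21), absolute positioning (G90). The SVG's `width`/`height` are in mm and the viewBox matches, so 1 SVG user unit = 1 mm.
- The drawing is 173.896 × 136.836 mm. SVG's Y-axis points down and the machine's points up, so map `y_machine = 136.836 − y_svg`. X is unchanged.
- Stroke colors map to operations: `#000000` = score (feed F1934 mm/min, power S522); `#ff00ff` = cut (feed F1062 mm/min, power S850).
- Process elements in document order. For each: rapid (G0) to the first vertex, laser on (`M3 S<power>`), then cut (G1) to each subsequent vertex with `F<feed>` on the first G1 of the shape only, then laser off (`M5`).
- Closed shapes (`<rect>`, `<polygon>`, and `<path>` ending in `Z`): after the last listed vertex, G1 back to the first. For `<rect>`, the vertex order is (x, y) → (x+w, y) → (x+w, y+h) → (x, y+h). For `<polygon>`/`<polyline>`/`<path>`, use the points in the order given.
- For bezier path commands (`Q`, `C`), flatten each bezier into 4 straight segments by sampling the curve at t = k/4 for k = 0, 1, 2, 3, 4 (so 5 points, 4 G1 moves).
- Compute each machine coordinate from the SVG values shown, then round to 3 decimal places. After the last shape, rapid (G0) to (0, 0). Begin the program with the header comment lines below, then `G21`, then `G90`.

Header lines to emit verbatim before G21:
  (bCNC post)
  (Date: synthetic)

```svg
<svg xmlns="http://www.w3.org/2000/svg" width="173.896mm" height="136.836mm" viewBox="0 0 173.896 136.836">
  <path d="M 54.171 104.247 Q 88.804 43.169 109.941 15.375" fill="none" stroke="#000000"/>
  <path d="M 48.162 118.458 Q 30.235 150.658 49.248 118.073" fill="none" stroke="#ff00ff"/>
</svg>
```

(bCNC post)
(Date: synthetic)
G21
G90
G0 X54.171 Y32.589
M3 S522
G1 X70.644 Y61.048 F1934
G1 X85.430 Y85.346
G1 X98.529 Y105.484
G1 X109.941 Y121.461
M5
G0 X48.162 Y18.378
M3 S850
G1 X41.507 Y6.327 F1062
G1 X39.470 Y2.374
G1 X42.050 Y6.520
G1 X49.248 Y18.763
M5
G0 X0.000 Y0.000

Since the viewBox matches the mm dimensions, user units are millimetres directly. The only transform is the Y-flip y_m = 136.836 − y_svg.

Shape 1 is a quadratic bezier drawn with `<path>`. Its stroke #000000 means score at S522, F1934. After flipping Y the toolpath is (54.171,32.589) → (70.644,61.048) → (85.430,85.346) → (98.529,105.484) → (109.941,121.461).

Shape 2 is a quadratic bezier drawn with `<path>`. Its stroke #ff00ff means cut at S850, F1062. After flipping Y the toolpath is (48.162,18.378) → (41.507,6.327) → (39.470,2.374) → (42.050,6.520) → (49.248,18.763).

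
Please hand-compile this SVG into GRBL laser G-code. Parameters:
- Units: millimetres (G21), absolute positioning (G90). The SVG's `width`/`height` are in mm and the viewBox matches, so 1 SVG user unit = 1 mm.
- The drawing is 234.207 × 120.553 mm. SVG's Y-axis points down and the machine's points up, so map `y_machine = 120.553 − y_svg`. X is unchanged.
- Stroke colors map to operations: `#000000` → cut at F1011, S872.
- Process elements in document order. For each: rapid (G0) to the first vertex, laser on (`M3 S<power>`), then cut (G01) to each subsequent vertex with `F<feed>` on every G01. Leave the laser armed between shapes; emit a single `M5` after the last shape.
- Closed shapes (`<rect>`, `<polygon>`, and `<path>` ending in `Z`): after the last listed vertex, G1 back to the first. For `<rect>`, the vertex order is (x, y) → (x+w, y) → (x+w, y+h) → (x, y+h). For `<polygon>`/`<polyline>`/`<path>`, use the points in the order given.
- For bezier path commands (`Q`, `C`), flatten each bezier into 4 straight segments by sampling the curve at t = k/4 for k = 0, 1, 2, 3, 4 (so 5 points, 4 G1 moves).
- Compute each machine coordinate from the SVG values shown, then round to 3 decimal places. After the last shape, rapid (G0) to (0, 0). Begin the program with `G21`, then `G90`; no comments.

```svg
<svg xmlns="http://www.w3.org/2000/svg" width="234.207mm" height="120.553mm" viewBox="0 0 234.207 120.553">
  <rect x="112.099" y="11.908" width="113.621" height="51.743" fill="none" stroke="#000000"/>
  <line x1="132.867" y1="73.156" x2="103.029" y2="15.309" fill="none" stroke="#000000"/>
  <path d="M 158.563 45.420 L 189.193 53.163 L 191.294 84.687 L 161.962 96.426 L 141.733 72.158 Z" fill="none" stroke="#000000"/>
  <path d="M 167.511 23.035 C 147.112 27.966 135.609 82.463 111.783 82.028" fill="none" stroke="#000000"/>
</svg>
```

viewBox `0 0 234.207 120.553` with mm width/height → 1 unit = 1 mm. Flip: y_m = 120.553 − y_svg.

**Shape 1** — `<rect>` rectangle, stroke `#000000` → cut (S872, F1011). Machine vertices: (112.099,108.645) → (225.720,108.645) → (225.720,56.902) → (112.099,56.902) → (112.099,108.645). Closed: final G1 returns to the first vertex.

**Shape 2** — `<line>` line segment, stroke `#000000` → cut (S872, F1011). Machine vertices: (132.867,47.397) → (103.029,105.244). Open path.

**Shape 3** — `<path>` regular polygon, stroke `#000000` → cut (S872, F1011). Machine vertices: (158.563,75.133) → (189.193,67.390) → (191.294,35.866) → (161.962,24.127) → (141.733,48.395) → (158.563,75.133). Closed: final G1 returns to the first vertex.

**Shape 4** — `<path>` cubic bezier, stroke `#000000` → cut (S872, F1011). Control points (SVG): P0=(167.511,23.035), P1=(147.112,27.966), P2=(135.609,82.463), P3=(111.783,82.028); sampled at t=k/4. Machine vertices: (167.511,97.518) → (153.548,86.159) → (140.932,66.009) → (127.673,46.866) → (111.783,38.525). Open path.

G21
G90
G0 X112.099 Y108.645
M3 S872
G01 X225.720 Y108.645 F1011
G01 X225.720 Y56.902 F1011
G01 X112.099 Y56.902 F1011
G01 X112.099 Y108.645 F1011
G0 X132.867 Y47.397
M3 S872
G01 X103.029 Y105.244 F1011
G0 X158.563 Y75.133
M3 S872
G01 X189.193 Y67.390 F1011
G01 X191.294 Y35.866 F1011
G01 X161.962 Y24.127 F1011
G01 X141.733 Y48.395 F1011
G01 X158.563 Y75.133 F1011
G0 X167.511 Y97.518
M3 S872
G01 X153.548 Y86.159 F1011
G01 X140.932 Y66.009 F1011
G01 X127.673 Y46.866 F1011
G01 X111.783 Y38.525 F1011
M5
G0 X0.000 Y0.000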